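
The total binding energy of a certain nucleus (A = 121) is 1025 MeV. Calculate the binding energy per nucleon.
B.E./A = 1025/121 = 8.471 MeV/nucleon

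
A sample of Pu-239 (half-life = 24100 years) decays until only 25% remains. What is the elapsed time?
t = t½ × log₂(N₀/N) = 48200 years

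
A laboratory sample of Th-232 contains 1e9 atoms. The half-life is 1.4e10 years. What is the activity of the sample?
A = λN = 0.04951 decays/year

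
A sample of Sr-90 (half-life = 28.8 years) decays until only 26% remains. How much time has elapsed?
t = t½ × log₂(N₀/N) = 55.97 years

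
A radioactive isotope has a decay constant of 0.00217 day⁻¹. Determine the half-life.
t½ = ln(2)/λ = 319.4 days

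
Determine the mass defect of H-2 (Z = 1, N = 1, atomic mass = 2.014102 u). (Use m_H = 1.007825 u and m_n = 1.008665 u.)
Δm = Z·m_H + N·m_n − M = 0.002388 u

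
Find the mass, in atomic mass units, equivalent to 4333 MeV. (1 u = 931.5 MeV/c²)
m = E/c² = 4.652 u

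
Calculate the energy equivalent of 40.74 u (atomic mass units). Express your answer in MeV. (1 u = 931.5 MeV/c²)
E = mc² = 37950 MeV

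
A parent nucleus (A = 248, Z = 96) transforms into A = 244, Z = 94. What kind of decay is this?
ΔA = -4, ΔZ = -2 ⇒ alpha decay (α)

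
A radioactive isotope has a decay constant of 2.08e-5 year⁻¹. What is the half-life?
t½ = ln(2)/λ = 33320 years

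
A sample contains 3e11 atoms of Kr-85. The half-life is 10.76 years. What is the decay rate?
A = λN = 1.933e10 decays/year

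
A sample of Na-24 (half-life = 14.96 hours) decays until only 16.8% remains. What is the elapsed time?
t = t½ × log₂(N₀/N) = 38.5 hours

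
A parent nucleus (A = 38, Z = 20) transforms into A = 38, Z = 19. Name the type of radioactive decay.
ΔA = 0, ΔZ = -1 ⇒ beta-plus decay (β⁺) or electron capture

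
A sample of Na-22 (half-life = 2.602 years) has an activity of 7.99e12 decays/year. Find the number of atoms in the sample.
N = A/λ = 2.999e13 atoms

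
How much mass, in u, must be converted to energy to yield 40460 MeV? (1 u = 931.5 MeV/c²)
m = E/c² = 43.44 u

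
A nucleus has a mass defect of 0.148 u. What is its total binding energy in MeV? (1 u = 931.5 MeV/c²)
B.E. = Δm × 931.5 = 137.9 MeV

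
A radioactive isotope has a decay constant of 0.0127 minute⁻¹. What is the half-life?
t½ = ln(2)/λ = 54.58 minutes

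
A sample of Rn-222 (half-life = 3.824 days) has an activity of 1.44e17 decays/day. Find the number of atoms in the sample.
N = A/λ = 7.944e17 atoms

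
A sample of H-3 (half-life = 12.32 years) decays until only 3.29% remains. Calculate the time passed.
t = t½ × log₂(N₀/N) = 60.69 years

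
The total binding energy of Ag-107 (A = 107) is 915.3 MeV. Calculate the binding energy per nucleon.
B.E./A = 915.3/107 = 8.554 MeV/nucleon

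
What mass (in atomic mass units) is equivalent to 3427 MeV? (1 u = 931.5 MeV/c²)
m = E/c² = 3.679 u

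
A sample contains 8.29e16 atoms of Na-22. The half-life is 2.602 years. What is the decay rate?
A = λN = 2.208e16 decays/year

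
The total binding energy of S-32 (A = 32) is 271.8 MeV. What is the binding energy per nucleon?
B.E./A = 271.8/32 = 8.494 MeV/nucleon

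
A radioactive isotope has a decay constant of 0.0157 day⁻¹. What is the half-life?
t½ = ln(2)/λ = 44.15 days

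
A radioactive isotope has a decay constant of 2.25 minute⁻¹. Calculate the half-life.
t½ = ln(2)/λ = 0.3081 minutes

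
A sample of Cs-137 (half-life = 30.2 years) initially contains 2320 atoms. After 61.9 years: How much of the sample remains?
N = N₀(1/2)^(t/t½) = 560.4 atoms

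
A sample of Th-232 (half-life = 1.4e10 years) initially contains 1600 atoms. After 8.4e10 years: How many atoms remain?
N = N₀(1/2)^(t/t½) = 25 atoms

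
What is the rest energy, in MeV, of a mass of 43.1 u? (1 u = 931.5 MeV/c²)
E = mc² = 40150 MeV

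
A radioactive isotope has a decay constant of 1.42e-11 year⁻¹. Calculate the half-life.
t½ = ln(2)/λ = 4.881e10 years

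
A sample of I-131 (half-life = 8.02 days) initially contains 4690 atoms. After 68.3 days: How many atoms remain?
N = N₀(1/2)^(t/t½) = 12.81 atoms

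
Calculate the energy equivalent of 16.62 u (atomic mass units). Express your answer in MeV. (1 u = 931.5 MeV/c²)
E = mc² = 15480 MeV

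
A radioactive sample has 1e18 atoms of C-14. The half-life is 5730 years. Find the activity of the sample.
A = λN = 1.21e14 decays/year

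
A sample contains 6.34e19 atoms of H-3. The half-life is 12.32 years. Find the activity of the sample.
A = λN = 3.567e18 decays/year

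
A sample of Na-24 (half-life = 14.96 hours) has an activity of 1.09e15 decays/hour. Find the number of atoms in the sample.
N = A/λ = 2.353e16 atoms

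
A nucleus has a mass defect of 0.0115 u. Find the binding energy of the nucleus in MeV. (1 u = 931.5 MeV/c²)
B.E. = Δm × 931.5 = 10.71 MeV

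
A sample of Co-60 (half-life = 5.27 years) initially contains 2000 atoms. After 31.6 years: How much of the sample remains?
N = N₀(1/2)^(t/t½) = 31.33 atoms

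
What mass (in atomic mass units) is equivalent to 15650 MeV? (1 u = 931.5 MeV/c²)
m = E/c² = 16.8 u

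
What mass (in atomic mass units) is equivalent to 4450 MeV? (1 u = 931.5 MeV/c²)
m = E/c² = 4.777 u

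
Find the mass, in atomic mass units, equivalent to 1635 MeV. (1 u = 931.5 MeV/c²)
m = E/c² = 1.755 u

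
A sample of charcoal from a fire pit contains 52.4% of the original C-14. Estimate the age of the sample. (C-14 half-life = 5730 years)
Age = t½ × log₂(1/ratio) = 5342 years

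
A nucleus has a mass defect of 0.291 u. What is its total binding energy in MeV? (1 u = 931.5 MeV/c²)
B.E. = Δm × 931.5 = 271.1 MeV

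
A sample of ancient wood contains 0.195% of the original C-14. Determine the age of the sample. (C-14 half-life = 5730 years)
Age = t½ × log₂(1/ratio) = 51580 years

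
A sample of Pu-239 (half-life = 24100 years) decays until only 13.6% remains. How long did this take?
t = t½ × log₂(N₀/N) = 69370 years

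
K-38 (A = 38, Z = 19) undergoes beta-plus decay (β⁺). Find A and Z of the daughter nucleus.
Daughter: A = 38, Z = 18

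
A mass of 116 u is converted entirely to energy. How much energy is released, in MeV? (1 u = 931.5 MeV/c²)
E = mc² = 1.081e5 MeV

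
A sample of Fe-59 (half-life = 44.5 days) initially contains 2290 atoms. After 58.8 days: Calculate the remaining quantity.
N = N₀(1/2)^(t/t½) = 916.4 atoms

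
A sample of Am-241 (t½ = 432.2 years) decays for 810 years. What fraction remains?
N/N₀ = (1/2)^(t/t½) = 0.2728 = 27.3%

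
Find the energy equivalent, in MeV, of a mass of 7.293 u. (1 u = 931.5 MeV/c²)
E = mc² = 6793 MeV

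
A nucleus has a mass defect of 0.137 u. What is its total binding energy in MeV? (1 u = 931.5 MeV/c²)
B.E. = Δm × 931.5 = 127.6 MeV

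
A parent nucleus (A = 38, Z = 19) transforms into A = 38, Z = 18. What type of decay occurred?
ΔA = 0, ΔZ = -1 ⇒ beta-plus decay (β⁺) or electron capture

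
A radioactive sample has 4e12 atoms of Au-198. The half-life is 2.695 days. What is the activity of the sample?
A = λN = 1.029e12 decays/day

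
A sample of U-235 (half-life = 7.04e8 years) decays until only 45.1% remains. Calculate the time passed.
t = t½ × log₂(N₀/N) = 8.088e8 years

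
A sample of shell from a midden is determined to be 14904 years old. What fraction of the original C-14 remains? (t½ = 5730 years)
N/N₀ = (1/2)^(t/t½) = 0.1648 = 16.5%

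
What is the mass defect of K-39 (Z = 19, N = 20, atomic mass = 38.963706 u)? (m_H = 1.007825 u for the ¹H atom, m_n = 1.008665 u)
Δm = Z·m_H + N·m_n − M = 0.3583 u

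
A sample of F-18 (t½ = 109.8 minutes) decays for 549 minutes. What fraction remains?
N/N₀ = (1/2)^(t/t½) = 0.03125 = 3.12%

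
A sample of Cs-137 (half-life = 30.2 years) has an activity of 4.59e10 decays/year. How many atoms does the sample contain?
N = A/λ = 2e12 atoms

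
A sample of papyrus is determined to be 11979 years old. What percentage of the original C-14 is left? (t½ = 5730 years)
N/N₀ = (1/2)^(t/t½) = 0.2348 = 23.5%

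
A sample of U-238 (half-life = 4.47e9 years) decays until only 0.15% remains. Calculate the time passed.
t = t½ × log₂(N₀/N) = 4.193e10 years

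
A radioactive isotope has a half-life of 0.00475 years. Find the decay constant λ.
λ = ln(2)/t½ = 145.9 year⁻¹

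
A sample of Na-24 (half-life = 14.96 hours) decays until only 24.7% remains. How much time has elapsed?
t = t½ × log₂(N₀/N) = 30.18 hours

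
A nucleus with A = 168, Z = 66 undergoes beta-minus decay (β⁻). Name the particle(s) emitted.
β⁻: electron (e⁻) + antineutrino (ν̄ₑ)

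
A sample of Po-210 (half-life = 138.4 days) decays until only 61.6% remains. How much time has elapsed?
t = t½ × log₂(N₀/N) = 96.74 days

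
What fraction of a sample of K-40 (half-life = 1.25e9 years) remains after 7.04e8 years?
N/N₀ = (1/2)^(t/t½) = 0.6768 = 67.7%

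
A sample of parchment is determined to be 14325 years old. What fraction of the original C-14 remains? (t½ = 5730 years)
N/N₀ = (1/2)^(t/t½) = 0.1768 = 17.7%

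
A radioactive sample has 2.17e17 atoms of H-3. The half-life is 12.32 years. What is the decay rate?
A = λN = 1.221e16 decays/year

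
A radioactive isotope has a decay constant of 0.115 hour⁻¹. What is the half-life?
t½ = ln(2)/λ = 6.027 hours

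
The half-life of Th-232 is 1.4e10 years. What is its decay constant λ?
λ = ln(2)/t½ = 4.951e-11 year⁻¹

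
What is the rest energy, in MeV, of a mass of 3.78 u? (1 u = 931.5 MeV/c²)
E = mc² = 3521 MeV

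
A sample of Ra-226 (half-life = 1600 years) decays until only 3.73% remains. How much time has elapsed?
t = t½ × log₂(N₀/N) = 7591 years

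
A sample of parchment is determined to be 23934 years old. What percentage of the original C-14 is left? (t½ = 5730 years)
N/N₀ = (1/2)^(t/t½) = 0.05529 = 5.53%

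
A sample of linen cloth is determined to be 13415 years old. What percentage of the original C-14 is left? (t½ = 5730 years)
N/N₀ = (1/2)^(t/t½) = 0.1973 = 19.7%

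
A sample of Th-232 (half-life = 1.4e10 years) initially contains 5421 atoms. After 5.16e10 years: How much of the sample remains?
N = N₀(1/2)^(t/t½) = 421.3 atoms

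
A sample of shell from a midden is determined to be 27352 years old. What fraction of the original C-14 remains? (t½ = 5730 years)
N/N₀ = (1/2)^(t/t½) = 0.03656 = 3.66%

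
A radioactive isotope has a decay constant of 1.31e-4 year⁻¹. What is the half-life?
t½ = ln(2)/λ = 5291 years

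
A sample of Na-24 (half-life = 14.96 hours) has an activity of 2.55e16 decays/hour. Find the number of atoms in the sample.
N = A/λ = 5.504e17 atoms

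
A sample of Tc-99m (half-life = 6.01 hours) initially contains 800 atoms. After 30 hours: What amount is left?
N = N₀(1/2)^(t/t½) = 25.14 atoms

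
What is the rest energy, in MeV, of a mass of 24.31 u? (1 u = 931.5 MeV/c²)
E = mc² = 22640 MeV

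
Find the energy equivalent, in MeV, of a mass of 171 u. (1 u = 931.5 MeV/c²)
E = mc² = 1.593e5 MeV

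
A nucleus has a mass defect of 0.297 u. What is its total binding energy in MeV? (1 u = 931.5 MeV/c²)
B.E. = Δm × 931.5 = 276.7 MeV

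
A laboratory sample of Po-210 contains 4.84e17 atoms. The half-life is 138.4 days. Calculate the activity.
A = λN = 2.424e15 decays/day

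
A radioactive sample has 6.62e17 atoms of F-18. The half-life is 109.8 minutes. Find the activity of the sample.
A = λN = 4.179e15 decays/minute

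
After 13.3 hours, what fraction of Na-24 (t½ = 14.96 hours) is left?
N/N₀ = (1/2)^(t/t½) = 0.54 = 54%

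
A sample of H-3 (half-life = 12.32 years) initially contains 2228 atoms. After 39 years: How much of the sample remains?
N = N₀(1/2)^(t/t½) = 248.3 atoms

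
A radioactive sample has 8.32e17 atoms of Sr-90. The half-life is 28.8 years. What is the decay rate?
A = λN = 2.002e16 decays/year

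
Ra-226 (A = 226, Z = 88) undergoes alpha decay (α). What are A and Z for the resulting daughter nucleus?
Daughter: A = 222, Z = 86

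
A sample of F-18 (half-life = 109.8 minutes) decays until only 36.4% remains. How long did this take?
t = t½ × log₂(N₀/N) = 160.1 minutes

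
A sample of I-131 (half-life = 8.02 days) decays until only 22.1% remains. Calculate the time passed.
t = t½ × log₂(N₀/N) = 17.47 days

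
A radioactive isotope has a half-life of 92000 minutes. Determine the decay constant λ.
λ = ln(2)/t½ = 7.534e-6 minute⁻¹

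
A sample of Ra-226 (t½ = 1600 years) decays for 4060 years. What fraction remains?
N/N₀ = (1/2)^(t/t½) = 0.1722 = 17.2%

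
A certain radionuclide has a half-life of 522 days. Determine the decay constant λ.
λ = ln(2)/t½ = 0.001328 day⁻¹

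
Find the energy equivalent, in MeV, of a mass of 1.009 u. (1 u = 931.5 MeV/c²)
E = mc² = 939.9 MeV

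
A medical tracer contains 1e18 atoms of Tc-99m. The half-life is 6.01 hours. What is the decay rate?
A = λN = 1.153e17 decays/hour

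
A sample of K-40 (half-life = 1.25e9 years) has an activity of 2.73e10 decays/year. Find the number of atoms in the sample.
N = A/λ = 4.923e19 atoms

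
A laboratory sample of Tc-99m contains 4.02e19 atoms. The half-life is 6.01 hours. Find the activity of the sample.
A = λN = 4.636e18 decays/hour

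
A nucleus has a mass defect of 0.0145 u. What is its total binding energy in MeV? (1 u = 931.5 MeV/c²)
B.E. = Δm × 931.5 = 13.51 MeV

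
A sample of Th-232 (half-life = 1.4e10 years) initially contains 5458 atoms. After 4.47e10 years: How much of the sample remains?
N = N₀(1/2)^(t/t½) = 596.9 atoms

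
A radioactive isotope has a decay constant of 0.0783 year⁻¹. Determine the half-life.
t½ = ln(2)/λ = 8.852 years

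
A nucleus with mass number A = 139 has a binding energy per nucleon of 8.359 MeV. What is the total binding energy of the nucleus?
B.E. = 8.359 × 139 = 1162 MeV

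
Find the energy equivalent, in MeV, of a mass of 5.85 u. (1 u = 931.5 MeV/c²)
E = mc² = 5449 MeV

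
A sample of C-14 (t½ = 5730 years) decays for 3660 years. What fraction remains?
N/N₀ = (1/2)^(t/t½) = 0.6423 = 64.2%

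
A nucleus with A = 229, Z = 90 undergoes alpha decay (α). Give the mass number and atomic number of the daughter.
Daughter: A = 225, Z = 88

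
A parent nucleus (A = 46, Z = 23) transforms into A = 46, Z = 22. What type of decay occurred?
ΔA = 0, ΔZ = -1 ⇒ beta-plus decay (β⁺) or electron capture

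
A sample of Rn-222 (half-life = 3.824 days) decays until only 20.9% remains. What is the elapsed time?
t = t½ × log₂(N₀/N) = 8.636 days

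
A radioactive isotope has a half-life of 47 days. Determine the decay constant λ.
λ = ln(2)/t½ = 0.01475 day⁻¹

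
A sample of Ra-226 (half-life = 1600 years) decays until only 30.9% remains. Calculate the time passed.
t = t½ × log₂(N₀/N) = 2711 years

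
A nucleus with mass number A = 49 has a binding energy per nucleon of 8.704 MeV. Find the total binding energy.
B.E. = 8.704 × 49 = 426.5 MeV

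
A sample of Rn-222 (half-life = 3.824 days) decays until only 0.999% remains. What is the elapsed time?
t = t½ × log₂(N₀/N) = 25.41 days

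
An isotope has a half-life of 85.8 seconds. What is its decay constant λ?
λ = ln(2)/t½ = 0.008079 second⁻¹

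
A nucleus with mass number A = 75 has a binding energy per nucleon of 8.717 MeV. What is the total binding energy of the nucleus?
B.E. = 8.717 × 75 = 653.8 MeV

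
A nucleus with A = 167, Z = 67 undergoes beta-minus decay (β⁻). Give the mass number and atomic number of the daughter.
Daughter: A = 167, Z = 68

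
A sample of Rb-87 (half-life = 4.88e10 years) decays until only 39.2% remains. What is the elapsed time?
t = t½ × log₂(N₀/N) = 6.593e10 years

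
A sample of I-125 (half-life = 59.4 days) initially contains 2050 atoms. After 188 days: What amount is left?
N = N₀(1/2)^(t/t½) = 228.6 atoms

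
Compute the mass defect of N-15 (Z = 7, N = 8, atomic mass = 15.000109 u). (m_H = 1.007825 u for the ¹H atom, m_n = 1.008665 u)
Δm = Z·m_H + N·m_n − M = 0.124 u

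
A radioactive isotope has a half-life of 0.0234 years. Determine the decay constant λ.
λ = ln(2)/t½ = 29.62 year⁻¹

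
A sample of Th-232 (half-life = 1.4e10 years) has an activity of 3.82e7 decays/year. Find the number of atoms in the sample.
N = A/λ = 7.716e17 atoms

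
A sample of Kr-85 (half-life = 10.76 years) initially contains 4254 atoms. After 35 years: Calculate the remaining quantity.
N = N₀(1/2)^(t/t½) = 446.3 atoms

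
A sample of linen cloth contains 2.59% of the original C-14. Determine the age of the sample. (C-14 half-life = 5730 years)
Age = t½ × log₂(1/ratio) = 30200 years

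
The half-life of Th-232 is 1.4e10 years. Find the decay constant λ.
λ = ln(2)/t½ = 4.951e-11 year⁻¹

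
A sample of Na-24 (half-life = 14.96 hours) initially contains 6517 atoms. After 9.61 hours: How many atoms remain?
N = N₀(1/2)^(t/t½) = 4175 atoms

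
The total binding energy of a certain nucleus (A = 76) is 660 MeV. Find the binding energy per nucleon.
B.E./A = 660/76 = 8.684 MeV/nucleon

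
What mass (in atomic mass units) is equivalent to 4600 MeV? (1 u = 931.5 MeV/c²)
m = E/c² = 4.938 u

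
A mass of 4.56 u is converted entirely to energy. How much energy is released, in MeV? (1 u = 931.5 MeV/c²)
E = mc² = 4248 MeV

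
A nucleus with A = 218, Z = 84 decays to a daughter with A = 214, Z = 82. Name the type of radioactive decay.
ΔA = -4, ΔZ = -2 ⇒ alpha decay (α)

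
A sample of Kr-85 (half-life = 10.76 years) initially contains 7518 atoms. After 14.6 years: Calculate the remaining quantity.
N = N₀(1/2)^(t/t½) = 2935 atoms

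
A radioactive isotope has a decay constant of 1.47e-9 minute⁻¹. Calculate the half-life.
t½ = ln(2)/λ = 4.715e8 minutes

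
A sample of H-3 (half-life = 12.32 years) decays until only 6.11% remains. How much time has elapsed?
t = t½ × log₂(N₀/N) = 49.68 years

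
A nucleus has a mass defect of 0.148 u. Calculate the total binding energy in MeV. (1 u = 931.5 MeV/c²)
B.E. = Δm × 931.5 = 137.9 MeV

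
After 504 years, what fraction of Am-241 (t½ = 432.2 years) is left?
N/N₀ = (1/2)^(t/t½) = 0.4456 = 44.6%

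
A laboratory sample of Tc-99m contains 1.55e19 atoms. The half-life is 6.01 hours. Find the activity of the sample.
A = λN = 1.788e18 decays/hour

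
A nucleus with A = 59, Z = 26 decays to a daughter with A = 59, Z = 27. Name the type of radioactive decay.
ΔA = 0, ΔZ = +1 ⇒ beta-minus decay (β⁻)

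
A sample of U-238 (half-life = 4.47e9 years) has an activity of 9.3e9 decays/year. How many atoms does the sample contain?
N = A/λ = 5.997e19 atoms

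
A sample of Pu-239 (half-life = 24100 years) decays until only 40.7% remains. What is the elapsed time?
t = t½ × log₂(N₀/N) = 31260 years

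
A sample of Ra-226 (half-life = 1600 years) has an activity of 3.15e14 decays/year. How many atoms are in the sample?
N = A/λ = 7.271e17 atoms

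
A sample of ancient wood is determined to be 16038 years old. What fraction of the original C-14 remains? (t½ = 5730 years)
N/N₀ = (1/2)^(t/t½) = 0.1437 = 14.4%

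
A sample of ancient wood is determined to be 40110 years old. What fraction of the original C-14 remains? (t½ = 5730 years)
N/N₀ = (1/2)^(t/t½) = 0.007812 = 0.781%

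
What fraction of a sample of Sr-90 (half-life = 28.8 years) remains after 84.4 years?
N/N₀ = (1/2)^(t/t½) = 0.1312 = 13.1%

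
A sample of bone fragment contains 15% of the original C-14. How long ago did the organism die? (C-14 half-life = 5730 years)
Age = t½ × log₂(1/ratio) = 15680 years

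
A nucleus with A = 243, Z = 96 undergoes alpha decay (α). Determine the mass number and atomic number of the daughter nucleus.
Daughter: A = 239, Z = 94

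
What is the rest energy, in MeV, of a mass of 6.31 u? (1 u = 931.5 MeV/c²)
E = mc² = 5878 MeV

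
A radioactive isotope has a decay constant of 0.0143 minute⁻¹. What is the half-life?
t½ = ln(2)/λ = 48.47 minutes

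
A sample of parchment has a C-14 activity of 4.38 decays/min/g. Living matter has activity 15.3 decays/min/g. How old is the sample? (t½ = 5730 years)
Age = t½ × log₂(A₀/A) = 10340 years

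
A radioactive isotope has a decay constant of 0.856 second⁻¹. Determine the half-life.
t½ = ln(2)/λ = 0.8098 seconds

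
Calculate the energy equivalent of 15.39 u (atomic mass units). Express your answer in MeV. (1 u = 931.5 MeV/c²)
E = mc² = 14340 MeV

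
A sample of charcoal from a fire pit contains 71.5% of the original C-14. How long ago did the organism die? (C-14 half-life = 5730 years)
Age = t½ × log₂(1/ratio) = 2773 years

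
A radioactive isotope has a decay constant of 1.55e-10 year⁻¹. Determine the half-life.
t½ = ln(2)/λ = 4.472e9 years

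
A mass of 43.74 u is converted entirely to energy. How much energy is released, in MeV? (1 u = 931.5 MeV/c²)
E = mc² = 40740 MeV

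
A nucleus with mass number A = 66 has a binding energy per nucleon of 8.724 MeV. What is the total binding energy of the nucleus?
B.E. = 8.724 × 66 = 575.8 MeV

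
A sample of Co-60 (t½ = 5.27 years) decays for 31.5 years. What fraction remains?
N/N₀ = (1/2)^(t/t½) = 0.01587 = 1.59%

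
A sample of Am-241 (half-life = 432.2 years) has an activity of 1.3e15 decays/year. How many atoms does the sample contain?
N = A/λ = 8.106e17 atoms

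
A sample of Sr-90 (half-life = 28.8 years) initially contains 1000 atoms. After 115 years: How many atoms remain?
N = N₀(1/2)^(t/t½) = 62.8 atoms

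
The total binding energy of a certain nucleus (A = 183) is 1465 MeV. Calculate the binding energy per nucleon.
B.E./A = 1465/183 = 8.005 MeV/nucleon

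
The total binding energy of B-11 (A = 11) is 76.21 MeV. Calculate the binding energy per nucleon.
B.E./A = 76.21/11 = 6.928 MeV/nucleon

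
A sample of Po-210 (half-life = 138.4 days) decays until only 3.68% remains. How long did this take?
t = t½ × log₂(N₀/N) = 659.4 days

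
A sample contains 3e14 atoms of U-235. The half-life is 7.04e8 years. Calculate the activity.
A = λN = 2.954e5 decays/year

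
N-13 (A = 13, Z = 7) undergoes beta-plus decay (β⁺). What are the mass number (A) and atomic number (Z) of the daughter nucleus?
Daughter: A = 13, Z = 6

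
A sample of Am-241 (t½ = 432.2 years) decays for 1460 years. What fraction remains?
N/N₀ = (1/2)^(t/t½) = 0.09618 = 9.62%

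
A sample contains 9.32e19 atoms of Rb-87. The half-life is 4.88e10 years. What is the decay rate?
A = λN = 1.324e9 decays/year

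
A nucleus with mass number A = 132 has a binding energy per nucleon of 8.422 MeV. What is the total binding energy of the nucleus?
B.E. = 8.422 × 132 = 1112 MeV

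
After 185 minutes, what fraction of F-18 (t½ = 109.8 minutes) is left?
N/N₀ = (1/2)^(t/t½) = 0.311 = 31.1%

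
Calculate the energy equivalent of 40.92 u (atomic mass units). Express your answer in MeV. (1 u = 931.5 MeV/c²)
E = mc² = 38120 MeV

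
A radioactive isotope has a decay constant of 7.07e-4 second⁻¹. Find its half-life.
t½ = ln(2)/λ = 980.4 seconds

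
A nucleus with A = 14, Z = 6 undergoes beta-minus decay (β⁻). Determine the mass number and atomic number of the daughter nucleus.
Daughter: A = 14, Z = 7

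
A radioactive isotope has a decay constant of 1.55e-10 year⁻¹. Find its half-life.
t½ = ln(2)/λ = 4.472e9 years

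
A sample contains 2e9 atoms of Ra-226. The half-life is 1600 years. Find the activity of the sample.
A = λN = 8.664e5 decays/year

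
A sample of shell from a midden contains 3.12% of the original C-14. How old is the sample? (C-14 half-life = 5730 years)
Age = t½ × log₂(1/ratio) = 28660 years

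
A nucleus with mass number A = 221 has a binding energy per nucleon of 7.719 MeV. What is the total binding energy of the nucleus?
B.E. = 7.719 × 221 = 1706 MeV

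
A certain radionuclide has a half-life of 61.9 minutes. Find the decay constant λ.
λ = ln(2)/t½ = 0.0112 minute⁻¹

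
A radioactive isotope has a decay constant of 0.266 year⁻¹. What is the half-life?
t½ = ln(2)/λ = 2.606 years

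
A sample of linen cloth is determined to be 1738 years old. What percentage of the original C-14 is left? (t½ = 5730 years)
N/N₀ = (1/2)^(t/t½) = 0.8104 = 81%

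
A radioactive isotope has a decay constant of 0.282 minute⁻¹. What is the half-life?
t½ = ln(2)/λ = 2.458 minutes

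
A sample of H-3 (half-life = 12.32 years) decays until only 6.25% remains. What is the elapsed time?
t = t½ × log₂(N₀/N) = 49.28 years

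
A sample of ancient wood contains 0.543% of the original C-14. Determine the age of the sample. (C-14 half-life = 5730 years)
Age = t½ × log₂(1/ratio) = 43120 years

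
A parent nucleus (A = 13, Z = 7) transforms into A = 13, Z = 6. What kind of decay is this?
ΔA = 0, ΔZ = -1 ⇒ beta-plus decay (β⁺) or electron capture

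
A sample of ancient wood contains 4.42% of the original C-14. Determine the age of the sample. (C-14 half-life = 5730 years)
Age = t½ × log₂(1/ratio) = 25780 years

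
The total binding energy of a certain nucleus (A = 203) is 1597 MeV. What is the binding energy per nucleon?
B.E./A = 1597/203 = 7.867 MeV/nucleon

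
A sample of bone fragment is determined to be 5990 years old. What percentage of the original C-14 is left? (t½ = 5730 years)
N/N₀ = (1/2)^(t/t½) = 0.4845 = 48.5%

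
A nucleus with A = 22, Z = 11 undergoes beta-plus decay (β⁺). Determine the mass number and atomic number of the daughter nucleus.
Daughter: A = 22, Z = 10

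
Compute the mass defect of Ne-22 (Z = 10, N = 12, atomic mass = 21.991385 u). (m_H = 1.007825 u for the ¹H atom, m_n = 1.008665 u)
Δm = Z·m_H + N·m_n − M = 0.1908 u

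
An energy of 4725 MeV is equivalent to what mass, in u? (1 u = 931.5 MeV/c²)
m = E/c² = 5.072 u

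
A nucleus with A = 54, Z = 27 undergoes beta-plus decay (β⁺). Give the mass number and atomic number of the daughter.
Daughter: A = 54, Z = 26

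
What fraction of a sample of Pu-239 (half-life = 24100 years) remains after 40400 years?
N/N₀ = (1/2)^(t/t½) = 0.3129 = 31.3%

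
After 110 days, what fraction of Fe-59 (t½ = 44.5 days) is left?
N/N₀ = (1/2)^(t/t½) = 0.1803 = 18%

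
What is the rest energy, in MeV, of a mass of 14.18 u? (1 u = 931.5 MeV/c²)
E = mc² = 13210 MeV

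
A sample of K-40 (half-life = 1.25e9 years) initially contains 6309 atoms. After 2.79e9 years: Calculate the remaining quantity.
N = N₀(1/2)^(t/t½) = 1343 atoms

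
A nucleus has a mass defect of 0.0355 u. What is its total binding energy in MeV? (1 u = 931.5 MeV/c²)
B.E. = Δm × 931.5 = 33.07 MeV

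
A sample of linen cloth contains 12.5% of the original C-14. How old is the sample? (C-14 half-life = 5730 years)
Age = t½ × log₂(1/ratio) = 17190 years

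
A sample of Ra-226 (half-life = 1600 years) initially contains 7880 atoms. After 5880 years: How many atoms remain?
N = N₀(1/2)^(t/t½) = 616.9 atoms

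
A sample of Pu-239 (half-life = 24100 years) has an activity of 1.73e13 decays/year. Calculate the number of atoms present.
N = A/λ = 6.015e17 atoms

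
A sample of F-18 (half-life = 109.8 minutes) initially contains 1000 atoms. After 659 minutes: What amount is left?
N = N₀(1/2)^(t/t½) = 15.61 atoms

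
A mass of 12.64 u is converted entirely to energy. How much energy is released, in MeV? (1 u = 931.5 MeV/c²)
E = mc² = 11770 MeV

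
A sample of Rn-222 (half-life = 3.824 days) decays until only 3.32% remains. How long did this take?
t = t½ × log₂(N₀/N) = 18.79 days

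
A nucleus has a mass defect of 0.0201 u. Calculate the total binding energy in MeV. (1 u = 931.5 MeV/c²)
B.E. = Δm × 931.5 = 18.72 MeV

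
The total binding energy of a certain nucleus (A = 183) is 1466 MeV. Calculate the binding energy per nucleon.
B.E./A = 1466/183 = 8.011 MeV/nucleon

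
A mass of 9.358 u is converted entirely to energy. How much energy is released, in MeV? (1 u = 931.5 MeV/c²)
E = mc² = 8717 MeV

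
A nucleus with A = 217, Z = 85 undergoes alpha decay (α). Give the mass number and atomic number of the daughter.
Daughter: A = 213, Z = 83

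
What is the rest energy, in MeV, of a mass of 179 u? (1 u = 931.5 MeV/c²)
E = mc² = 1.667e5 MeV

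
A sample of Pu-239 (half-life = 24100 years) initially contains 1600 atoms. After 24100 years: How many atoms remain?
N = N₀(1/2)^(t/t½) = 800 atoms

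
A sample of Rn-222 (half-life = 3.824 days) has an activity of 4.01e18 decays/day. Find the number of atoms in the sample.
N = A/λ = 2.212e19 atoms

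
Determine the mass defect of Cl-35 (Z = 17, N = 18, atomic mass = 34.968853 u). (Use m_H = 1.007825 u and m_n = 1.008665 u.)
Δm = Z·m_H + N·m_n − M = 0.3201 u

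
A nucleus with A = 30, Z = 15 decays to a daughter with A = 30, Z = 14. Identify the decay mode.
ΔA = 0, ΔZ = -1 ⇒ beta-plus decay (β⁺) or electron capture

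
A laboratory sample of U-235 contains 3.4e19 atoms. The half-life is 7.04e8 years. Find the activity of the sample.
A = λN = 3.348e10 decays/year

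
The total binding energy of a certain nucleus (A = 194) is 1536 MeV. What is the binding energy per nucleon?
B.E./A = 1536/194 = 7.918 MeV/nucleon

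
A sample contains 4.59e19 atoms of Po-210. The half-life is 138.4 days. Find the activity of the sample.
A = λN = 2.299e17 decays/day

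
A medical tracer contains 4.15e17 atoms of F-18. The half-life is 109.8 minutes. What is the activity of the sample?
A = λN = 2.62e15 decays/minute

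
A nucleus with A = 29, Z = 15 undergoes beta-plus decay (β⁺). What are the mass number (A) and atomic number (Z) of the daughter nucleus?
Daughter: A = 29, Z = 14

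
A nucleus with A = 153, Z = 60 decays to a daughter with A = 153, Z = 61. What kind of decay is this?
ΔA = 0, ΔZ = +1 ⇒ beta-minus decay (β⁻)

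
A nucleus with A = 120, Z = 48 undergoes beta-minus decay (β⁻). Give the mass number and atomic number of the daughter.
Daughter: A = 120, Z = 49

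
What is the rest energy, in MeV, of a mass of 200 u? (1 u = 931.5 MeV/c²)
E = mc² = 1.863e5 MeV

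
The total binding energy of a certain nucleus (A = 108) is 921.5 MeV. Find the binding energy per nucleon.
B.E./A = 921.5/108 = 8.532 MeV/nucleon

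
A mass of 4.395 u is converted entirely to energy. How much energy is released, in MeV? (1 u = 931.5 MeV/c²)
E = mc² = 4094 MeV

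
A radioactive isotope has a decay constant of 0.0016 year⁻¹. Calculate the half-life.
t½ = ln(2)/λ = 433.2 years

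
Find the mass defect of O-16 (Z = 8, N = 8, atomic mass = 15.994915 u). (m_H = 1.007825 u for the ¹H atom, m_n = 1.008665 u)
Δm = Z·m_H + N·m_n − M = 0.137 u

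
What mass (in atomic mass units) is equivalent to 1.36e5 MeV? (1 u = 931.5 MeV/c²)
m = E/c² = 146 u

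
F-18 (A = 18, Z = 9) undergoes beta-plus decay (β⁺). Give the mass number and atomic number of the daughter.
Daughter: A = 18, Z = 8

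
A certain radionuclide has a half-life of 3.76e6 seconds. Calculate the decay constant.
λ = ln(2)/t½ = 1.843e-7 second⁻¹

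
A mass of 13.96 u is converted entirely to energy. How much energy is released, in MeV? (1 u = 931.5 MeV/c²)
E = mc² = 13000 MeV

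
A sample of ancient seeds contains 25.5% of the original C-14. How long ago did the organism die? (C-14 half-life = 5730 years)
Age = t½ × log₂(1/ratio) = 11300 years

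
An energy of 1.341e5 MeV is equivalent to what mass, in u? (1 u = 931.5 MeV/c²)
m = E/c² = 144 u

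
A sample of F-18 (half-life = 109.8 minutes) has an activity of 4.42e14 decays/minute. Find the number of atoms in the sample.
N = A/λ = 7.002e16 atoms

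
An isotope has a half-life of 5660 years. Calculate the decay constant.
λ = ln(2)/t½ = 1.225e-4 year⁻¹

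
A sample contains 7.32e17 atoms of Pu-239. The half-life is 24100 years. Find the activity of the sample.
A = λN = 2.105e13 decays/year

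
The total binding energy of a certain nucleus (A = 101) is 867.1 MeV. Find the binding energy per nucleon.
B.E./A = 867.1/101 = 8.585 MeV/nucleon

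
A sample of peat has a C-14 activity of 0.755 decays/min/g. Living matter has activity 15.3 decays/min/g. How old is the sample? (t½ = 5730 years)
Age = t½ × log₂(A₀/A) = 24870 years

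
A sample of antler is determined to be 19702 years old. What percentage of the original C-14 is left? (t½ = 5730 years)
N/N₀ = (1/2)^(t/t½) = 0.09224 = 9.22%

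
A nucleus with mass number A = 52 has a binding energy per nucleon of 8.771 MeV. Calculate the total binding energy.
B.E. = 8.771 × 52 = 456.1 MeV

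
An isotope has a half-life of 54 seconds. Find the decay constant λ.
λ = ln(2)/t½ = 0.01284 second⁻¹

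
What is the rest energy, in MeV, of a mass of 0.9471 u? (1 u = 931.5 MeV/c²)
E = mc² = 882.2 MeV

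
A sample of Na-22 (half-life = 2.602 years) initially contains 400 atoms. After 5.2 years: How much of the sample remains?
N = N₀(1/2)^(t/t½) = 100.1 atoms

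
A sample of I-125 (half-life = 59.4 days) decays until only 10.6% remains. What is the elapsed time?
t = t½ × log₂(N₀/N) = 192.3 days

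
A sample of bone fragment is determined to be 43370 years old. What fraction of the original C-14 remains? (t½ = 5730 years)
N/N₀ = (1/2)^(t/t½) = 0.005267 = 0.527%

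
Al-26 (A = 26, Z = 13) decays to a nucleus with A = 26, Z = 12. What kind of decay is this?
ΔA = 0, ΔZ = -1 ⇒ beta-plus decay (β⁺) or electron capture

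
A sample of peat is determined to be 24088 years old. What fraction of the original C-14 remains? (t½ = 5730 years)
N/N₀ = (1/2)^(t/t½) = 0.05426 = 5.43%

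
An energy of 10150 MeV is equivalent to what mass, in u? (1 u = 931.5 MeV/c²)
m = E/c² = 10.9 u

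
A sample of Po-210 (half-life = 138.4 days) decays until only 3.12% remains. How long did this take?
t = t½ × log₂(N₀/N) = 692.3 days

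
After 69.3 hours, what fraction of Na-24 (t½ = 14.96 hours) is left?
N/N₀ = (1/2)^(t/t½) = 0.04032 = 4.03%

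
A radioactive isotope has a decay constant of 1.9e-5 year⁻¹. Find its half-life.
t½ = ln(2)/λ = 36480 years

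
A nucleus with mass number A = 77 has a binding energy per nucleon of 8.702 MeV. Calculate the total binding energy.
B.E. = 8.702 × 77 = 670.1 MeV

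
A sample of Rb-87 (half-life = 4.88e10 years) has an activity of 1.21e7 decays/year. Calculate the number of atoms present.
N = A/λ = 8.519e17 atoms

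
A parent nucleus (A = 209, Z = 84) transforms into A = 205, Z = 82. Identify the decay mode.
ΔA = -4, ΔZ = -2 ⇒ alpha decay (α)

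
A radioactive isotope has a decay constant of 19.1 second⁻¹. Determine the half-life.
t½ = ln(2)/λ = 0.03629 seconds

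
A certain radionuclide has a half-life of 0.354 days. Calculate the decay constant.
λ = ln(2)/t½ = 1.958 day⁻¹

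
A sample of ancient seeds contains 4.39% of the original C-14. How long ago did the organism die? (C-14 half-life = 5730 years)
Age = t½ × log₂(1/ratio) = 25840 years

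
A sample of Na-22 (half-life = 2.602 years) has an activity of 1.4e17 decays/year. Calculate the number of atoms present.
N = A/λ = 5.255e17 atoms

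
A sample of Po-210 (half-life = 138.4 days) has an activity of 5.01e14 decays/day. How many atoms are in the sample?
N = A/λ = 1e17 atoms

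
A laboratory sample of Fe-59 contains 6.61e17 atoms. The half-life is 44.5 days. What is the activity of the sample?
A = λN = 1.03e16 decays/day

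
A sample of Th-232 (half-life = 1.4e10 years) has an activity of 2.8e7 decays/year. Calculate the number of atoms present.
N = A/λ = 5.655e17 atoms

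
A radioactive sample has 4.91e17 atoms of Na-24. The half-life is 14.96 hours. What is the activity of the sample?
A = λN = 2.275e16 decays/hour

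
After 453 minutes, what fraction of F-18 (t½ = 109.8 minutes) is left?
N/N₀ = (1/2)^(t/t½) = 0.05729 = 5.73%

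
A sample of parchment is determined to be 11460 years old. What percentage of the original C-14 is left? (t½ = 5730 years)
N/N₀ = (1/2)^(t/t½) = 0.25 = 25%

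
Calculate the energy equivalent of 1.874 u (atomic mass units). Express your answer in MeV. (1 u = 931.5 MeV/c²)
E = mc² = 1746 MeV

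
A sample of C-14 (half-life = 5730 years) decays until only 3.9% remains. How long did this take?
t = t½ × log₂(N₀/N) = 26820 years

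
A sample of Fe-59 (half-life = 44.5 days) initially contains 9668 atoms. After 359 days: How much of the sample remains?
N = N₀(1/2)^(t/t½) = 36.04 atoms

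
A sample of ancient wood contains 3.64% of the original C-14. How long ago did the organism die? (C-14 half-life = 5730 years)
Age = t½ × log₂(1/ratio) = 27390 years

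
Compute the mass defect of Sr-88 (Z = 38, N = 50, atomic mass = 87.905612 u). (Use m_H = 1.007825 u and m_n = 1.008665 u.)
Δm = Z·m_H + N·m_n − M = 0.825 u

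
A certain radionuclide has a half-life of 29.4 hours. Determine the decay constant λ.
λ = ln(2)/t½ = 0.02358 hour⁻¹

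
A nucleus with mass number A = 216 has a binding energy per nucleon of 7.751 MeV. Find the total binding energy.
B.E. = 7.751 × 216 = 1674 MeV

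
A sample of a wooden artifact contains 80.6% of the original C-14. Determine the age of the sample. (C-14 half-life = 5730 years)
Age = t½ × log₂(1/ratio) = 1783 years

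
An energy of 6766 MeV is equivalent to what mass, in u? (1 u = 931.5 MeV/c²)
m = E/c² = 7.264 u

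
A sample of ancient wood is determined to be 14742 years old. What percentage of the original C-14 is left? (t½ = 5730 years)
N/N₀ = (1/2)^(t/t½) = 0.1681 = 16.8%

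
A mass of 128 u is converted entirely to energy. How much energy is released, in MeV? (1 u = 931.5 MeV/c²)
E = mc² = 1.192e5 MeV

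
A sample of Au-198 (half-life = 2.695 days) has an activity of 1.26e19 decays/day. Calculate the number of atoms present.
N = A/λ = 4.899e19 atoms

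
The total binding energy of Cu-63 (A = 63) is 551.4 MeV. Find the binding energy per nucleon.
B.E./A = 551.4/63 = 8.752 MeV/nucleon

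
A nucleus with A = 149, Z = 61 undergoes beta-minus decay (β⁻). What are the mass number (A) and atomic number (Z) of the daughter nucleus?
Daughter: A = 149, Z = 62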